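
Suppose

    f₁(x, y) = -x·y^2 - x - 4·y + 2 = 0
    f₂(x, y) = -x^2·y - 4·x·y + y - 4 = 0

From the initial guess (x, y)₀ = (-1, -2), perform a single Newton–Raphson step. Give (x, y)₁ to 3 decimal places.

(2.000, -2.000)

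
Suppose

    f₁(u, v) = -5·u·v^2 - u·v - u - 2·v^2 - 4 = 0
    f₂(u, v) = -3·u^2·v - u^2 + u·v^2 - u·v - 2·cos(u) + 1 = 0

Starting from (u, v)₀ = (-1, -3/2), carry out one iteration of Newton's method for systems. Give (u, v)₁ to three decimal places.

(-1.008, -1.208)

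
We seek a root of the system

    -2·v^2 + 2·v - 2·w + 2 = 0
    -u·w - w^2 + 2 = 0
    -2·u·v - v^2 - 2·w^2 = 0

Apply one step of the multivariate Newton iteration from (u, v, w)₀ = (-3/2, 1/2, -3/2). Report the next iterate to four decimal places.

(-8.0833, -9.4167, 1.2500)

At (-3/2, 1/2, -3/2): F = (5.5000, -2.5000, -3.2500).
Jacobian J = [[0, -4·v + 2, -2], [-w, 0, -u - 2·w], [-2·v, -2·u - 2·v, -4·w]].
At the point, J = [[0.0000, 0.0000, -2.0000], [1.5000, 0.0000, 4.5000], [-1.0000, 2.0000, 6.0000]] (det J = -6.0000).
Solving J·Δ = −F gives Δ = (-6.5833, -9.9167, 2.7500).
Then the next iterate is (u, v, w)₁ = (-8.0833, -9.4167, 1.2500).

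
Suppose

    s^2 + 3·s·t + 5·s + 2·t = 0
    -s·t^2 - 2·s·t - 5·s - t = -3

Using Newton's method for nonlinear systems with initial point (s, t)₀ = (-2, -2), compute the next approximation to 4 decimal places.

At (-2, -2): F = (2.0000, 15.0000).
Jacobian J = [[2·s + 3·t + 5, 3·s + 2], [-t^2 - 2·t - 5, -2·s·t - 2·s - 1]].
At the point, J = [[-5.0000, -4.0000], [-5.0000, -5.0000]] (det J = 5.0000).
Solving J·Δ = −F gives Δ = (-10.0000, 13.0000).
Then the next iterate is (s, t)₁ = (-12.0000, 11.0000).

(-12.0000, 11.0000)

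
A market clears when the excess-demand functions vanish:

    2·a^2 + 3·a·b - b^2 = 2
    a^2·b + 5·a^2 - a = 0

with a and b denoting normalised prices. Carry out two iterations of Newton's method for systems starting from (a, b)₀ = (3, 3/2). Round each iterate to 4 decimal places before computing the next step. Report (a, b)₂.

(0.9234, 0.3804)

At (3, 3/2): F = (27.2500, 55.5000).
Jacobian J = [[4·a + 3·b, 3·a - 2·b], [2·a·b + 10·a - 1, a^2]].
At the point, J = [[16.5000, 6.0000], [38.0000, 9.0000]] (det J = -79.5000).
Solving J·Δ = −F gives Δ = (-1.1038, -1.5063).
Then the next iterate is (a, b)₁ = (1.8962, -0.0063).
Round to (1.8962, -0.0063) and repeat: F = (5.155271, 16.059020), J = [[7.5659, 5.7012], [17.938108, 3.595574]].
Δ = (-0.9728, 0.3867), so (a, b)₂ = (0.9234, 0.3804).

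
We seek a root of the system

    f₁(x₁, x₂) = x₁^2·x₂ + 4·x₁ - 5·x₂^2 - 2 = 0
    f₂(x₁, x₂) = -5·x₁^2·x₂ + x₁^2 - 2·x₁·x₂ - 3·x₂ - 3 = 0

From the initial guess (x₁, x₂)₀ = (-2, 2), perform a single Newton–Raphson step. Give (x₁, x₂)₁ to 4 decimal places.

At (-2, 2): F = (-22.0000, -37.0000).
Jacobian J = [[2·x₁·x₂ + 4, x₁^2 - 10·x₂], [-10·x₁·x₂ + 2·x₁ - 2·x₂, -5·x₁^2 - 2·x₁ - 3]].
At the point, J = [[-4.0000, -16.0000], [32.0000, -19.0000]] (det J = 588.0000).
Solving J·Δ = −F gives Δ = (0.2959, -1.4490).
Then the next iterate is (x₁, x₂)₁ = (-1.7041, 0.5510).

(-1.7041, 0.5510)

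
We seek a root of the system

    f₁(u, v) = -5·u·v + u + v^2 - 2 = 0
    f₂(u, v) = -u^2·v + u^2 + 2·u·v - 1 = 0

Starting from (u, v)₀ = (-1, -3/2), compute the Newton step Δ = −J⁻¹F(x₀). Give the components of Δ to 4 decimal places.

(1.6579, -2.9211)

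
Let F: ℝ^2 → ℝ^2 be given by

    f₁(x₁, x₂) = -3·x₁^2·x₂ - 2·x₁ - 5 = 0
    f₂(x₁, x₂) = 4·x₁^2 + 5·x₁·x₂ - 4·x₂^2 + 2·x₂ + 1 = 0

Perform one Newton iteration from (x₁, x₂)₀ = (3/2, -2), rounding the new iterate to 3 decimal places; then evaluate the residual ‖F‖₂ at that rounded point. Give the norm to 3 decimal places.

At (3/2, -2): F = (5.500, -25.000).
Jacobian J = [[-6·x₁·x₂ - 2, -3·x₁^2], [8·x₁ + 5·x₂, 5·x₁ - 8·x₂ + 2]].
At the point, J = [[16.000, -6.750], [2.000, 25.500]] (det J = 421.500).
Solving J·Δ = −F gives Δ = (0.068, 0.975).
Then the next iterate is (x₁, x₂)₁ = (1.568, -1.025).
Re-evaluating at (1.568, -1.025): F = (-0.57573, -3.45400), so ‖F‖₂ = 3.502.

3.502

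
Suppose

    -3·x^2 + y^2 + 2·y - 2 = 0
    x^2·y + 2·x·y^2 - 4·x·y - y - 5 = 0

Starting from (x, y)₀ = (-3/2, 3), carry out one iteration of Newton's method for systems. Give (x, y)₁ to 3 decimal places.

(-1.296, 1.990)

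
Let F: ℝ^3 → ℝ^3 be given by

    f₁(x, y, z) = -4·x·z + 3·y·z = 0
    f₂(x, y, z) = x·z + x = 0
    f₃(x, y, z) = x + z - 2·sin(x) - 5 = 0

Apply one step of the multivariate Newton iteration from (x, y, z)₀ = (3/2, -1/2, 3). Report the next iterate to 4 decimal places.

At (3/2, -1/2, 3): F = (-22.5000, 6.0000, -2.494990).
Jacobian J = [[-4·z, 3·z, -4·x + 3·y], [z + 1, 0, x], [-2·cos(x) + 1, 0, 1]].
At the point, J = [[-12.0000, 9.0000, -7.5000], [4.0000, 0.0000, 1.5000], [0.858526, 0.0000, 1.0000]] (det J = -24.409904).
Solving J·Δ = −F gives Δ = (-3.5921, 2.3596, 5.5789).
Then the next iterate is (x, y, z)₁ = (-2.0921, 1.8596, 8.5789).

(-2.0921, 1.8596, 8.5789)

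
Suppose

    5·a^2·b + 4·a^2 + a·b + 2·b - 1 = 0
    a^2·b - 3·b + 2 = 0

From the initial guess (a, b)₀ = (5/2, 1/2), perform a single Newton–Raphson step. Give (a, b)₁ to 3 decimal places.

(2.136, -0.336)

At (5/2, 1/2): F = (41.875, 3.625).
Jacobian J = [[10·a·b + 8·a + b, 5·a^2 + a + 2], [2·a·b, a^2 - 3]].
At the point, J = [[33.000, 35.750], [2.500, 3.250]] (det J = 17.875).
Solving J·Δ = −F gives Δ = (-0.364, -0.836).
Then the next iterate is (a, b)₁ = (2.136, -0.336).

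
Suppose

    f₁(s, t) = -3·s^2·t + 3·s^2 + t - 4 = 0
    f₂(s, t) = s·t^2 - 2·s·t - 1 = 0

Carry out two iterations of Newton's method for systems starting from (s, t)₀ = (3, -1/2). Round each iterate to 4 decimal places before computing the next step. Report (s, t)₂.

At (3, -1/2): F = (36.0000, 2.7500).
Jacobian J = [[-6·s·t + 6·s, -3·s^2 + 1], [t^2 - 2·t, 2·s·t - 2·s]].
At the point, J = [[27.0000, -26.0000], [1.2500, -9.0000]] (det J = -210.5000).
Solving J·Δ = −F gives Δ = (-1.1995, 0.1390).
Then the next iterate is (s, t)₁ = (1.8005, -0.3610).
Round to (1.8005, -0.3610) and repeat: F = (8.875270, 0.534604), J = [[14.702883, -8.725401], [0.852321, -4.900961]].
Δ = (-0.6009, 0.0046), so (s, t)₂ = (1.1996, -0.3564).

(1.1996, -0.3564)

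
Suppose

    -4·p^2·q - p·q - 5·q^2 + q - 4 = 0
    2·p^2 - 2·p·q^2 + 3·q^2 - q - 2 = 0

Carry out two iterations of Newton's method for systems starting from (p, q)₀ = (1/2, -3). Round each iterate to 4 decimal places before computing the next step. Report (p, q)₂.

(6.0412, -2.4717)

At (1/2, -3): F = (-47.5000, 19.5000).
Jacobian J = [[-8·p·q - q, -4·p^2 - p - 10·q + 1], [4·p - 2·q^2, -4·p·q + 6·q - 1]].
At the point, J = [[15.0000, 29.5000], [-16.0000, -13.0000]] (det J = 277.0000).
Solving J·Δ = −F gives Δ = (-0.1525, 1.6877).
Then the next iterate is (p, q)₁ = (0.3475, -1.3123).
Round to (0.3475, -1.3123) and repeat: F = (-12.833058, 3.523325), J = [[4.960494, 13.292475], [-2.054263, -7.049703]].
Δ = (5.6937, -1.1594), so (p, q)₂ = (6.0412, -2.4717).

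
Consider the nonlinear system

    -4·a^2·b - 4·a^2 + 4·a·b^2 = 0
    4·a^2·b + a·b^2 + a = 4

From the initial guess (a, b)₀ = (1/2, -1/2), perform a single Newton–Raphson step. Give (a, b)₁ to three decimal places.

At (1/2, -1/2): F = (0.000, -3.875).
Jacobian J = [[-8·a·b - 8·a + 4·b^2, -4·a^2 + 8·a·b], [8·a·b + b^2 + 1, 4·a^2 + 2·a·b]].
At the point, J = [[-1.000, -3.000], [-0.750, 0.500]] (det J = -2.750).
Solving J·Δ = −F gives Δ = (-4.227, 1.409).
Then the next iterate is (a, b)₁ = (-3.727, 0.909).

(-3.727, 0.909)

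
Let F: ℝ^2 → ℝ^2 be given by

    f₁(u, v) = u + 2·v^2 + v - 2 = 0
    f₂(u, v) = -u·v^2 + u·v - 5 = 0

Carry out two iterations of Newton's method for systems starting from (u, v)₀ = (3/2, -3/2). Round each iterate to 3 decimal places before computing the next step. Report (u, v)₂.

(-1.271, -1.554)

At (3/2, -3/2): F = (2.500, -10.625).
Jacobian J = [[1, 4·v + 1], [-v^2 + v, -2·u·v + u]].
At the point, J = [[1.000, -5.000], [-3.750, 6.000]] (det J = -12.750).
Solving J·Δ = −F gives Δ = (-2.990, -0.098).
Then the next iterate is (u, v)₁ = (-1.490, -1.598).
Round to (-1.490, -1.598) and repeat: F = (0.01921, 1.18589), J = [[1.000, -5.392], [-4.15160, -6.25204]].
Δ = (0.219, 0.044), so (u, v)₂ = (-1.271, -1.554).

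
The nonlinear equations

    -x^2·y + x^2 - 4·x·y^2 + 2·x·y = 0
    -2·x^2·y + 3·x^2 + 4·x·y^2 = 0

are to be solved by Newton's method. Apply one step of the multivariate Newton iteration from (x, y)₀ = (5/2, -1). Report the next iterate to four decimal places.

(1.4726, -0.6475)

At (5/2, -1): F = (-2.5000, 41.2500).
Jacobian J = [[-2·x·y + 2·x - 4·y^2 + 2·y, -x^2 - 8·x·y + 2·x], [-4·x·y + 6·x + 4·y^2, -2·x^2 + 8·x·y]].
At the point, J = [[4.0000, 18.7500], [29.0000, -32.5000]] (det J = -673.7500).
Solving J·Δ = −F gives Δ = (-1.0274, 0.3525).
Then the next iterate is (x, y)₁ = (1.4726, -0.6475).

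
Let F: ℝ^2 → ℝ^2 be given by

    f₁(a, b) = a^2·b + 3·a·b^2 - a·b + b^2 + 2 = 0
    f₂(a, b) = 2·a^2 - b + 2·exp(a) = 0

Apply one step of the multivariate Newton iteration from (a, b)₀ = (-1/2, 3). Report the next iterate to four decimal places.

(-0.6162, 1.8045)

At (-1/2, 3): F = (-0.2500, -1.286939).
Jacobian J = [[2·a·b + 3·b^2 - b, a^2 + 6·a·b - a + 2·b], [4·a + 2·exp(a), -1]].
At the point, J = [[21.0000, -2.2500], [-0.786939, -1.0000]] (det J = -22.770612).
Solving J·Δ = −F gives Δ = (-0.1162, -1.1955).
Then the next iterate is (a, b)₁ = (-0.6162, 1.8045).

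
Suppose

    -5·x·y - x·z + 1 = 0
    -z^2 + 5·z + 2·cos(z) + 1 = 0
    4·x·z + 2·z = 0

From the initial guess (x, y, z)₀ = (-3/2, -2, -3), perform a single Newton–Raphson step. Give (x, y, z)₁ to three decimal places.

(-1.238, -0.430, -0.786)

At (-3/2, -2, -3): F = (-18.500, -24.97998, 12.000).
Jacobian J = [[-5·y - z, -5·x, -x], [0, 0, -2·z - 2·sin(z) + 5], [4·z, 0, 4·x + 2]].
At the point, J = [[13.000, 7.500, 1.500], [0.000, 0.000, 11.28224], [-12.000, 0.000, -4.000]] (det J = -1015.40160).
Solving J·Δ = −F gives Δ = (0.262, 1.570, 2.214).
Then the next iterate is (x, y, z)₁ = (-1.238, -0.430, -0.786).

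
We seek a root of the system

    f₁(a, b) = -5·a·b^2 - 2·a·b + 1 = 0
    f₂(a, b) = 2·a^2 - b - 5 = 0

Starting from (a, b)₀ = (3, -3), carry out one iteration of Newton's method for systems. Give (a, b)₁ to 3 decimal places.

(1.733, -2.207)

At (3, -3): F = (-116.000, 16.000).
Jacobian J = [[-5·b^2 - 2·b, -10·a·b - 2·a], [4·a, -1]].
At the point, J = [[-39.000, 84.000], [12.000, -1.000]] (det J = -969.000).
Solving J·Δ = −F gives Δ = (-1.267, 0.793).
Then the next iterate is (a, b)₁ = (1.733, -2.207).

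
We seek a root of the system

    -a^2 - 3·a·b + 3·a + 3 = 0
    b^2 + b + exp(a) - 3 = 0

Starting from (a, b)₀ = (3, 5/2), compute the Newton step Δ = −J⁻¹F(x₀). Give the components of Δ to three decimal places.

(-0.981, -1.022)

At (3, 5/2): F = (-19.500, 25.83554).
Jacobian J = [[-2·a - 3·b + 3, -3·a], [exp(a), 2·b + 1]].
At the point, J = [[-10.500, -9.000], [20.08554, 6.000]] (det J = 117.76983).
Solving J·Δ = −F gives Δ = (-0.981, -1.022).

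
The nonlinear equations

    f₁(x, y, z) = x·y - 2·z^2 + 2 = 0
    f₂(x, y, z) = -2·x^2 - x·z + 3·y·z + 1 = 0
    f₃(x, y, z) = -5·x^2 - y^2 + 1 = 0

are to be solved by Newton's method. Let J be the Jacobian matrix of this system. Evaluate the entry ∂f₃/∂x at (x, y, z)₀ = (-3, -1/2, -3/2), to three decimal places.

30.000

∂f₃/∂x = -10·x.
At (-3, -1/2, -3/2) this is 30.000.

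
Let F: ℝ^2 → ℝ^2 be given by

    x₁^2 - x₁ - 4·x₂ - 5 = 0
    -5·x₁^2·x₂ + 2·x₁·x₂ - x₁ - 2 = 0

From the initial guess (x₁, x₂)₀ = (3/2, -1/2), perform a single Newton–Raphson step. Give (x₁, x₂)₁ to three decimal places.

(-2.330, -2.977)

At (3/2, -1/2): F = (-2.250, 0.625).
Jacobian J = [[2·x₁ - 1, -4], [-10·x₁·x₂ + 2·x₂ - 1, -5·x₁^2 + 2·x₁]].
At the point, J = [[2.000, -4.000], [5.500, -8.250]] (det J = 5.500).
Solving J·Δ = −F gives Δ = (-3.830, -2.477).
Then the next iterate is (x₁, x₂)₁ = (-2.330, -2.977).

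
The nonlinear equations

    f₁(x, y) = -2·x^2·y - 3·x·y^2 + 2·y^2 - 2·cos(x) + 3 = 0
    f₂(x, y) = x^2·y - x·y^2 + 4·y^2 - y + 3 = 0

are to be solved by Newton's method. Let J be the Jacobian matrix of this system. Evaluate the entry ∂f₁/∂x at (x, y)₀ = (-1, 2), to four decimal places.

-5.6829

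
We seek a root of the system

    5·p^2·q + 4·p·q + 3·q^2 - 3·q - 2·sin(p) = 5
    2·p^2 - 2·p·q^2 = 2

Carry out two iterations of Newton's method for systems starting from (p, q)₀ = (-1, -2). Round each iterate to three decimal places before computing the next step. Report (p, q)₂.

At (-1, -2): F = (12.68294, 8.000).
Jacobian J = [[10·p·q + 4·q - 2·cos(p), 5·p^2 + 4·p + 6·q - 3], [4·p - 2·q^2, -4·p·q]].
At the point, J = [[10.91940, -14.000], [-12.000, -8.000]] (det J = -255.35516).
Solving J·Δ = −F gives Δ = (0.041, 0.938).
Then the next iterate is (p, q)₁ = (-0.959, -1.062).
Round to (-0.959, -1.062) and repeat: F = (2.39709, 2.00257), J = [[4.78790, -8.60960], [-6.09169, -4.07383]].
Δ = (0.104, 0.336), so (p, q)₂ = (-0.855, -0.726).

(-0.855, -0.726)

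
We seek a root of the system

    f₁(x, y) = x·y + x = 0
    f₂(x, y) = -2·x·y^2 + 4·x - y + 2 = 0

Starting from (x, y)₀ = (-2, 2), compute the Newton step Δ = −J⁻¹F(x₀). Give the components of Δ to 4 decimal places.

At (-2, 2): F = (-6.0000, 8.0000).
Jacobian J = [[y + 1, x], [-2·y^2 + 4, -4·x·y - 1]].
At the point, J = [[3.0000, -2.0000], [-4.0000, 15.0000]] (det J = 37.0000).
Solving J·Δ = −F gives Δ = (2.0000, 0.0000).

(2.0000, 0.0000)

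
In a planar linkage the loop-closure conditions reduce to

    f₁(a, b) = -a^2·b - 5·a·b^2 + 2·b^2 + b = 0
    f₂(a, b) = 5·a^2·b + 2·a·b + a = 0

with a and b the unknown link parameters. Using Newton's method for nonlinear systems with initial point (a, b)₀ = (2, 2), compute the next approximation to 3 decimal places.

At (2, 2): F = (-38.000, 50.000).
Jacobian J = [[-2·a·b - 5·b^2, -a^2 - 10·a·b + 4·b + 1], [10·a·b + 2·b + 1, 5·a^2 + 2·a]].
At the point, J = [[-28.000, -35.000], [45.000, 24.000]] (det J = 903.000).
Solving J·Δ = −F gives Δ = (-0.928, -0.343).
Then the next iterate is (a, b)₁ = (1.072, 1.657).

(1.072, 1.657)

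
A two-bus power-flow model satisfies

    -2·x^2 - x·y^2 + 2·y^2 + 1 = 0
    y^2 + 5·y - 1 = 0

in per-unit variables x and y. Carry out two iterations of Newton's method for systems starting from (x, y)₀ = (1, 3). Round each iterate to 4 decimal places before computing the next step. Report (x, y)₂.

At (1, 3): F = (8.0000, 23.0000).
Jacobian J = [[-4·x - y^2, -2·x·y + 4·y], [0, 2·y + 5]].
At the point, J = [[-13.0000, 6.0000], [0.0000, 11.0000]] (det J = -143.0000).
Solving J·Δ = −F gives Δ = (-0.3497, -2.0909).
Then the next iterate is (x, y)₁ = (0.6503, 0.9091).
Round to (0.6503, 0.9091) and repeat: F = (1.269697, 4.371963), J = [[-3.427663, 2.454025], [0.0000, 6.8182]].
Δ = (-0.0887, -0.6412), so (x, y)₂ = (0.5616, 0.2679).

(0.5616, 0.2679)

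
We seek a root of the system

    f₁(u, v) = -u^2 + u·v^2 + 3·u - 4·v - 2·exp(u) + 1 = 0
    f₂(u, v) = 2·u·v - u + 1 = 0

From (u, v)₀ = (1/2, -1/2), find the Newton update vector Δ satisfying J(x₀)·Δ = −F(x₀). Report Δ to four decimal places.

(0.1072, 0.2145)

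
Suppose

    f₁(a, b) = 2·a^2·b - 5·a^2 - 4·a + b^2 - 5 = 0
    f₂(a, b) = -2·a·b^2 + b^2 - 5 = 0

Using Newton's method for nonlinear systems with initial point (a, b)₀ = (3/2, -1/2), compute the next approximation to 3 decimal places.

At (3/2, -1/2): F = (-24.250, -5.500).
Jacobian J = [[4·a·b - 10·a - 4, 2·a^2 + 2·b], [-2·b^2, -4·a·b + 2·b]].
At the point, J = [[-22.000, 3.500], [-0.500, 2.000]] (det J = -42.250).
Solving J·Δ = −F gives Δ = (-0.692, 2.577).
Then the next iterate is (a, b)₁ = (0.808, 2.077).

(0.808, 2.077)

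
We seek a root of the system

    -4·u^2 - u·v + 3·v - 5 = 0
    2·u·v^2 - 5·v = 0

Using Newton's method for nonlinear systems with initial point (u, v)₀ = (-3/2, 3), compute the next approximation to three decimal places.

At (-3/2, 3): F = (-0.500, -42.000).
Jacobian J = [[-8·u - v, -u + 3], [2·v^2, 4·u·v - 5]].
At the point, J = [[9.000, 4.500], [18.000, -23.000]] (det J = -288.000).
Solving J·Δ = −F gives Δ = (0.696, -1.281).
Then the next iterate is (u, v)₁ = (-0.804, 1.719).

(-0.804, 1.719)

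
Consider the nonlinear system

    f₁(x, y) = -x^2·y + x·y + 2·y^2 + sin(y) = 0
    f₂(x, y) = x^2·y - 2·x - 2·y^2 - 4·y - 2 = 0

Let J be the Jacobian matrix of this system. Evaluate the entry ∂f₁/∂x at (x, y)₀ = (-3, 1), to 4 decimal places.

∂f₁/∂x = -2·x·y + y.
At (-3, 1) this is 7.0000.

7.0000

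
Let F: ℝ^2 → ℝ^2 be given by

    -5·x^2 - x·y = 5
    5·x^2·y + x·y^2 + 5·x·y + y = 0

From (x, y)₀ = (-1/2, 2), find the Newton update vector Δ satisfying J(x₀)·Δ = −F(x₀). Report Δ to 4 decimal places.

(1.4929, 1.5429)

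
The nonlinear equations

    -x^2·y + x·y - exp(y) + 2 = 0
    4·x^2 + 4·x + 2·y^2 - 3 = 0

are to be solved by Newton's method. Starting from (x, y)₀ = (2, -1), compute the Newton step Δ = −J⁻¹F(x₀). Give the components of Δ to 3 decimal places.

(-1.129, 0.103)

At (2, -1): F = (3.63212, 23.000).
Jacobian J = [[-2·x·y + y, -x^2 + x - exp(y)], [8·x + 4, 4·y]].
At the point, J = [[3.000, -2.36788], [20.000, -4.000]] (det J = 35.35759).
Solving J·Δ = −F gives Δ = (-1.129, 0.103).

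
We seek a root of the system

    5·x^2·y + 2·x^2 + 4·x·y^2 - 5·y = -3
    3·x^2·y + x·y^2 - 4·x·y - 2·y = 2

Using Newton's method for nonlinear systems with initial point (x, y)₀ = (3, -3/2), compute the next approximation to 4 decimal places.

At (3, -3/2): F = (-12.0000, -14.7500).
Jacobian J = [[10·x·y + 4·x + 4·y^2, 5·x^2 + 8·x·y - 5], [6·x·y + y^2 - 4·y, 3·x^2 + 2·x·y - 4·x - 2]].
At the point, J = [[-24.0000, 4.0000], [-18.7500, 4.0000]] (det J = -21.0000).
Solving J·Δ = −F gives Δ = (0.5238, 6.1429).
Then the next iterate is (x, y)₁ = (3.5238, 4.6429).

(3.5238, 4.6429)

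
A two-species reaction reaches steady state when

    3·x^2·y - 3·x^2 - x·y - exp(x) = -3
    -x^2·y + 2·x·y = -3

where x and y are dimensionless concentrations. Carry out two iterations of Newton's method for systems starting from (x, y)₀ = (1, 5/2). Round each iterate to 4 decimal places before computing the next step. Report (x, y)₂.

(-0.7060, -12.1644)

At (1, 5/2): F = (2.281718, 5.5000).
Jacobian J = [[6·x·y - 6·x - y - exp(x), 3·x^2 - x], [-2·x·y + 2·y, -x^2 + 2·x]].
At the point, J = [[3.781718, 2.0000], [0.0000, 1.0000]] (det J = 3.781718).
Solving J·Δ = −F gives Δ = (2.3054, -5.5000).
Then the next iterate is (x, y)₁ = (3.3054, -3.0000).
Round to (3.3054, -3.0000) and repeat: F = (-145.451273, 15.944607), J = [[-103.589043, 29.471607], [13.8324, -4.314869]].
Δ = (-4.0114, -9.1644), so (x, y)₂ = (-0.7060, -12.1644).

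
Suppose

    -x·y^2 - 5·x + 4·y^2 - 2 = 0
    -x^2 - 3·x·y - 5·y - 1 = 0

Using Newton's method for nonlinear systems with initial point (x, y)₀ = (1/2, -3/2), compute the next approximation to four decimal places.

(-0.3025, -0.6244)

At (1/2, -3/2): F = (3.3750, 8.5000).
Jacobian J = [[-y^2 - 5, -2·x·y + 8·y], [-2·x - 3·y, -3·x - 5]].
At the point, J = [[-7.2500, -10.5000], [3.5000, -6.5000]] (det J = 83.8750).
Solving J·Δ = −F gives Δ = (-0.8025, 0.8756).
Then the next iterate is (x, y)₁ = (-0.3025, -0.6244).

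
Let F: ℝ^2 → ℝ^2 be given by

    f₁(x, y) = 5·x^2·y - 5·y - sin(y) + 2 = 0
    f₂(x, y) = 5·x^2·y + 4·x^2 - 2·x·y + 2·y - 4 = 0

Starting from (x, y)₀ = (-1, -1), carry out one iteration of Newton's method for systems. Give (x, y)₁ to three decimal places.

(-1.225, 0.100)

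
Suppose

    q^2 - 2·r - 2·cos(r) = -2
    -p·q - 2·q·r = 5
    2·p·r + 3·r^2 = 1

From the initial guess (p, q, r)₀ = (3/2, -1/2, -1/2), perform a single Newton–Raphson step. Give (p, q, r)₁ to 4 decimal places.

At (3/2, -1/2, -1/2): F = (1.494835, -4.7500, -1.7500).
Jacobian J = [[0, 2·q, 2·sin(r) - 2], [-q, -p - 2·r, -2·q], [2·r, 0, 2·p + 6·r]].
At the point, J = [[0.0000, -1.0000, -2.958851], [0.5000, -0.5000, 1.0000], [-1.0000, 0.0000, 0.0000]] (det J = 2.479426).
Solving J·Δ = −F gives Δ = (-1.7500, -6.1098, 2.5701).
Then the next iterate is (p, q, r)₁ = (-0.2500, -6.6098, 2.0701).

(-0.2500, -6.6098, 2.0701)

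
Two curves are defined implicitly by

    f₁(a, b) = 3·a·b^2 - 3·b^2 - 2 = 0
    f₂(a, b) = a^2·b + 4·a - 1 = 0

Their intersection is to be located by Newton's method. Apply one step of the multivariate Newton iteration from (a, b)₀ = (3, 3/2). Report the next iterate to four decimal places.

At (3, 3/2): F = (11.5000, 24.5000).
Jacobian J = [[3·b^2, 6·a·b - 6·b], [2·a·b + 4, a^2]].
At the point, J = [[6.7500, 18.0000], [13.0000, 9.0000]] (det J = -173.2500).
Solving J·Δ = −F gives Δ = (-1.9481, 0.0916).
Then the next iterate is (a, b)₁ = (1.0519, 1.5916).

(1.0519, 1.5916)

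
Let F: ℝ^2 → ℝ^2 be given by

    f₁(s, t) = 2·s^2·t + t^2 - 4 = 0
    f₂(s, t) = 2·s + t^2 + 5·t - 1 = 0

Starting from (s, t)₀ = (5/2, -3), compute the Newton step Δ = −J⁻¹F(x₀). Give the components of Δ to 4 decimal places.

At (5/2, -3): F = (-32.5000, -2.0000).
Jacobian J = [[4·s·t, 2·s^2 + 2·t], [2, 2·t + 5]].
At the point, J = [[-30.0000, 6.5000], [2.0000, -1.0000]] (det J = 17.0000).
Solving J·Δ = −F gives Δ = (-2.6765, -7.3529).

(-2.6765, -7.3529)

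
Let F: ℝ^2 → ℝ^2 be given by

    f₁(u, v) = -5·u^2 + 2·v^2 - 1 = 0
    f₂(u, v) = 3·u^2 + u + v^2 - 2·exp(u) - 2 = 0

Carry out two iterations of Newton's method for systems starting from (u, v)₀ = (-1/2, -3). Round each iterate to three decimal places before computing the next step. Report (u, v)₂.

At (-1/2, -3): F = (15.750, 6.03694).
Jacobian J = [[-10·u, 4·v], [6·u - 2·exp(u) + 1, 2·v]].
At the point, J = [[5.000, -12.000], [-3.21306, -6.000]] (det J = -68.55674).
Solving J·Δ = −F gives Δ = (-0.322, 1.178).
Then the next iterate is (u, v)₁ = (-0.822, -1.822).
Round to (-0.822, -1.822) and repeat: F = (2.26095, 1.64563), J = [[8.220, -7.288], [-4.81110, -3.644]].
Δ = (0.058, 0.375), so (u, v)₂ = (-0.764, -1.447).

(-0.764, -1.447)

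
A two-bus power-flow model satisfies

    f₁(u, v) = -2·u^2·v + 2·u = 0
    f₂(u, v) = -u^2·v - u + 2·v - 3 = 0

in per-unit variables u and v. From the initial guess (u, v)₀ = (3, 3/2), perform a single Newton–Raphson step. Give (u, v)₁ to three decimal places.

At (3, 3/2): F = (-21.000, -16.500).
Jacobian J = [[-4·u·v + 2, -2·u^2], [-2·u·v - 1, -u^2 + 2]].
At the point, J = [[-16.000, -18.000], [-10.000, -7.000]] (det J = -68.000).
Solving J·Δ = −F gives Δ = (-2.206, 0.794).
Then the next iterate is (u, v)₁ = (0.794, 2.294).

(0.794, 2.294)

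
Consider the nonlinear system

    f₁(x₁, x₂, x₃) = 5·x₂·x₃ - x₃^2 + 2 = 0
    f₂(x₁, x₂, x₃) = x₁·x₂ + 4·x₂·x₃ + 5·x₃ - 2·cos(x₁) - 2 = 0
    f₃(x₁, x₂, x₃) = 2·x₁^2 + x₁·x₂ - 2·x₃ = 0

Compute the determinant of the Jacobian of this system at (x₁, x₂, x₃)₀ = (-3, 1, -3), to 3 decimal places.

J = [[0, 5·x₃, 5·x₂ - 2·x₃], [x₂ + 2·sin(x₁), x₁ + 4·x₃, 4·x₂ + 5], [4·x₁ + x₂, x₁, -2]].
At the point, J = [[0.000, -15.000, 11.000], [0.71776, -15.000, 9.000], [-11.000, -3.000, -2.000]].
det J = -375.219.

-375.219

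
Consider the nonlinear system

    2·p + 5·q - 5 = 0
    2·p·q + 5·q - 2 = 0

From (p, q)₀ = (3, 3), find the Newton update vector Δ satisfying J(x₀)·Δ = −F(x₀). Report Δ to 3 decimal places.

(2.625, -4.250)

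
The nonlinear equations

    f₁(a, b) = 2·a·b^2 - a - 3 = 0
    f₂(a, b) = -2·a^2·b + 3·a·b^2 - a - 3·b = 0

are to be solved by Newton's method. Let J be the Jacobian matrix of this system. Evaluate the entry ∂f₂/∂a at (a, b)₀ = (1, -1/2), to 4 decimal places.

1.7500

∂f₂/∂a = -4·a·b + 3·b^2 - 1.
At (1, -1/2) this is 1.7500.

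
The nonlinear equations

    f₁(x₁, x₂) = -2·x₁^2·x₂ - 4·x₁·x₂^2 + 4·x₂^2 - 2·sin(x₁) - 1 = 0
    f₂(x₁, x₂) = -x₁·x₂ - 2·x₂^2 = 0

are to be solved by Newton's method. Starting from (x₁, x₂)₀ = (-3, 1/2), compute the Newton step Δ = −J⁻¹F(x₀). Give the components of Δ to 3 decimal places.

At (-3, 1/2): F = (-5.71776, 1.000).
Jacobian J = [[-4·x₁·x₂ - 4·x₂^2 - 2·cos(x₁), -2·x₁^2 - 8·x₁·x₂ + 8·x₂], [-x₂, -x₁ - 4·x₂]].
At the point, J = [[6.97998, -2.000], [-0.500, 1.000]] (det J = 5.97998).
Solving J·Δ = −F gives Δ = (0.622, -0.689).

(0.622, -0.689)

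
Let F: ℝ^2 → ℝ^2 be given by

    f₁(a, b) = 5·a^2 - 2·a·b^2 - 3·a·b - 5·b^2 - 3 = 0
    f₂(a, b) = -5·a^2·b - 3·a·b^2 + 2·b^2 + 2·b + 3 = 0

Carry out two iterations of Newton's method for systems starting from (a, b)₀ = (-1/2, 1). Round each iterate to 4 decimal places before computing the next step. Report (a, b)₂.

At (-1/2, 1): F = (-4.2500, 7.2500).
Jacobian J = [[10·a - 2·b^2 - 3·b, -4·a·b - 3·a - 10·b], [-10·a·b - 3·b^2, -5·a^2 - 6·a·b + 4·b + 2]].
At the point, J = [[-10.0000, -6.5000], [2.0000, 7.7500]] (det J = -64.5000).
Solving J·Δ = −F gives Δ = (0.2200, -0.9922).
Then the next iterate is (a, b)₁ = (-0.2800, 0.0078).
Round to (-0.2800, 0.0078) and repeat: F = (-2.601718, 3.012715), J = [[-2.823522, 0.770736], [0.021657, 1.652304]].
Δ = (-1.4141, -1.8048), so (a, b)₂ = (-1.6941, -1.7970).

(-1.6941, -1.7970)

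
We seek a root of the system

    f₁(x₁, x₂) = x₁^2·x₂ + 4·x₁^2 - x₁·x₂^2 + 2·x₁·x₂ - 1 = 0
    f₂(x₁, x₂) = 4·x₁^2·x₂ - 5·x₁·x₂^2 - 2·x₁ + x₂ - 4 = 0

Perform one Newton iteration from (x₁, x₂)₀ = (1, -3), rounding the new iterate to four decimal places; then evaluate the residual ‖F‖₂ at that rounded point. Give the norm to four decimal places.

21.5619

At (1, -3): F = (-15.0000, -66.0000).
Jacobian J = [[2·x₁·x₂ + 8·x₁ - x₂^2 + 2·x₂, x₁^2 - 2·x₁·x₂ + 2·x₁], [8·x₁·x₂ - 5·x₂^2 - 2, 4·x₁^2 - 10·x₁·x₂ + 1]].
At the point, J = [[-13.0000, 9.0000], [-71.0000, 35.0000]] (det J = 184.0000).
Solving J·Δ = −F gives Δ = (-0.3750, 1.1250).
Then the next iterate is (x₁, x₂)₁ = (0.6250, -1.8750).
Re-evaluating at (0.6250, -1.8750): F = (-4.710938, -21.041016), so ‖F‖₂ = 21.5619.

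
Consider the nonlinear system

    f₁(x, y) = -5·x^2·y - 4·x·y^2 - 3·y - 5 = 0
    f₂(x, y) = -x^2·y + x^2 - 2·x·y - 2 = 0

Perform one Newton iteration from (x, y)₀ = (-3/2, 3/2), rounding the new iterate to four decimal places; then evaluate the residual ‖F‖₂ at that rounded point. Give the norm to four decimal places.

6.7193

At (-3/2, 3/2): F = (-12.8750, 1.3750).
Jacobian J = [[-10·x·y - 4·y^2, -5·x^2 - 8·x·y - 3], [-2·x·y + 2·x - 2·y, -x^2 - 2·x]].
At the point, J = [[13.5000, 3.7500], [-1.5000, 0.7500]] (det J = 15.7500).
Solving J·Δ = −F gives Δ = (0.9405, 0.0476).
Then the next iterate is (x, y)₁ = (-0.5595, 1.5476).
Re-evaluating at (-0.5595, 1.5476): F = (-6.704948, -0.439656), so ‖F‖₂ = 6.7193.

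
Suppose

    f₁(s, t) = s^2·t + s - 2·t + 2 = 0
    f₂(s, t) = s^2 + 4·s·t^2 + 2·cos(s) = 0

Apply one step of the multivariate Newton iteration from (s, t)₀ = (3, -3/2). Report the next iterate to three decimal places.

At (3, -3/2): F = (-5.500, 34.02002).
Jacobian J = [[2·s·t + 1, s^2 - 2], [2·s + 4·t^2 - 2·sin(s), 8·s·t]].
At the point, J = [[-8.000, 7.000], [14.71776, -36.000]] (det J = 184.97568).
Solving J·Δ = −F gives Δ = (0.217, 1.034).
Then the next iterate is (s, t)₁ = (3.217, -0.466).

(3.217, -0.466)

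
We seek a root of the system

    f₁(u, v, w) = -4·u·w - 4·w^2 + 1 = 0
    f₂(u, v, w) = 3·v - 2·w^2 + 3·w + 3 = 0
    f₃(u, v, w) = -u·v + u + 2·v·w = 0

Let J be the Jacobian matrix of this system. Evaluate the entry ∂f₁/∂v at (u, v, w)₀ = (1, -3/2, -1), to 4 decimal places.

∂f₁/∂v = 0.
At (1, -3/2, -1) this is 0.0000.

0.0000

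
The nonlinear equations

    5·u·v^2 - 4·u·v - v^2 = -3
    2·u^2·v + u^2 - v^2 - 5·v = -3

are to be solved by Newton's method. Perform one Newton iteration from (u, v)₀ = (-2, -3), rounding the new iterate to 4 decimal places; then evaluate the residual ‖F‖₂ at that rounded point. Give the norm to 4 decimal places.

24.4619

At (-2, -3): F = (-120.0000, -11.0000).
Jacobian J = [[5·v^2 - 4·v, 10·u·v - 4·u - 2·v], [4·u·v + 2·u, 2·u^2 - 2·v - 5]].
At the point, J = [[57.0000, 74.0000], [20.0000, 9.0000]] (det J = -967.0000).
Solving J·Δ = −F gives Δ = (-0.2751, 1.8335).
Then the next iterate is (u, v)₁ = (-2.2751, -1.1665).
Re-evaluating at (-2.2751, -1.1665): F = (-24.455235, 0.572063), so ‖F‖₂ = 24.4619.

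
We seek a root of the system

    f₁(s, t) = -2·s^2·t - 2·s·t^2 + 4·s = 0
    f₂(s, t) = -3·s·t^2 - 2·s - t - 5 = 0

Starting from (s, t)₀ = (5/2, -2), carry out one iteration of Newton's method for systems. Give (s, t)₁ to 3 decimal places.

(1.235, -1.301)

At (5/2, -2): F = (15.000, -38.000).
Jacobian J = [[-4·s·t - 2·t^2 + 4, -2·s^2 - 4·s·t], [-3·t^2 - 2, -6·s·t - 1]].
At the point, J = [[16.000, 7.500], [-14.000, 29.000]] (det J = 569.000).
Solving J·Δ = −F gives Δ = (-1.265, 0.699).
Then the next iterate is (s, t)₁ = (1.235, -1.301).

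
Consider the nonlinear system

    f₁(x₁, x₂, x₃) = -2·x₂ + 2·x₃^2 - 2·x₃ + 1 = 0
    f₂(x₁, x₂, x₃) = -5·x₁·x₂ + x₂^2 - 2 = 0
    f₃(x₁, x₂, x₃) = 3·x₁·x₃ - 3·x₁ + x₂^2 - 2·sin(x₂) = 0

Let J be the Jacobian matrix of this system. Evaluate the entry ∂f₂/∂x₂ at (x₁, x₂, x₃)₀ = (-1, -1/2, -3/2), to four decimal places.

∂f₂/∂x₂ = -5·x₁ + 2·x₂.
At (-1, -1/2, -3/2) this is 4.0000.

4.0000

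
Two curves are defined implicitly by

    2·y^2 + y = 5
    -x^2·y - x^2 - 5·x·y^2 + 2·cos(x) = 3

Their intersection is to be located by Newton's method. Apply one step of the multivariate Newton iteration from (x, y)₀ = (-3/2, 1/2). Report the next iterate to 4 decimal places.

(-2.0036, 1.8333)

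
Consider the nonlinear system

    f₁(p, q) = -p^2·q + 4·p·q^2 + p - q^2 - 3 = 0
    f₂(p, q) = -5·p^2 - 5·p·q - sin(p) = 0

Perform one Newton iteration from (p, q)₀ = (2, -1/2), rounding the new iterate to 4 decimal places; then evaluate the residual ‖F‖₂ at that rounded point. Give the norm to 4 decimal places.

At (2, -1/2): F = (2.7500, -15.909297).
Jacobian J = [[-2·p·q + 4·q^2 + 1, -p^2 + 8·p·q - 2·q], [-10·p - 5·q - cos(p), -5·p]].
At the point, J = [[4.0000, -11.0000], [-17.083853, -10.0000]] (det J = -227.922385).
Solving J·Δ = −F gives Δ = (-0.8885, -0.0731).
Then the next iterate is (p, q)₁ = (1.1115, -0.5731).
Re-evaluating at (1.1115, -0.5731): F = (-0.048657, -3.888523), so ‖F‖₂ = 3.8888.

3.8888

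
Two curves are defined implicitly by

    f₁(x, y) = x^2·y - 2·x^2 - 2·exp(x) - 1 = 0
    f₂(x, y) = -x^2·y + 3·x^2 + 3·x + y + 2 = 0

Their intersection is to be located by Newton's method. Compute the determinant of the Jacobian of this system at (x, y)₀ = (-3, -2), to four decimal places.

J = [[2·x·y - 4·x - 2·exp(x), x^2], [-2·x·y + 6·x + 3, -x^2 + 1]].
At the point, J = [[23.900426, 9.0000], [-27.0000, -8.0000]].
det J = 51.7966.

51.7966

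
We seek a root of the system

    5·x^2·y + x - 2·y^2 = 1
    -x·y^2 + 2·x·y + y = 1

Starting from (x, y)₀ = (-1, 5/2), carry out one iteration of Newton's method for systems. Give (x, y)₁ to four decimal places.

(-0.9438, 1.8301)

At (-1, 5/2): F = (-2.0000, 2.7500).
Jacobian J = [[10·x·y + 1, 5·x^2 - 4·y], [-y^2 + 2·y, -2·x·y + 2·x + 1]].
At the point, J = [[-24.0000, -5.0000], [-1.2500, 4.0000]] (det J = -102.2500).
Solving J·Δ = −F gives Δ = (0.0562, -0.6699).
Then the next iterate is (x, y)₁ = (-0.9438, 1.8301).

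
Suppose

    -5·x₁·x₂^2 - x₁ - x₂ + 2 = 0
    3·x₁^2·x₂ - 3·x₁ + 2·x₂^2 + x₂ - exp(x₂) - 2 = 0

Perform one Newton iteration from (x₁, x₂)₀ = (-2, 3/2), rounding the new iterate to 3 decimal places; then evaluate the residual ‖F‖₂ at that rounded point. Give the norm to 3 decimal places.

10.301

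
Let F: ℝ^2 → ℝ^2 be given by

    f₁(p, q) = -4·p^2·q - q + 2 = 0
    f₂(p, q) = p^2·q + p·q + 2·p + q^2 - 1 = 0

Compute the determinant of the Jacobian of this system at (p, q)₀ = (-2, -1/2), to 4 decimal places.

51.5000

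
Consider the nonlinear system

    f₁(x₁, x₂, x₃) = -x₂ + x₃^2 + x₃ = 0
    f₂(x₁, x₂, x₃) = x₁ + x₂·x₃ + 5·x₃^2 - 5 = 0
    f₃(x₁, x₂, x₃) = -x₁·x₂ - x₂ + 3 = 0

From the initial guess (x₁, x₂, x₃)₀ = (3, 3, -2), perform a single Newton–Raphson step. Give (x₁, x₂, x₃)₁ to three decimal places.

(8.381, -3.286, -0.238)

At (3, 3, -2): F = (-1.000, 12.000, -9.000).
Jacobian J = [[0, -1, 2·x₃ + 1], [1, x₃, x₂ + 10·x₃], [-x₂, -x₁ - 1, 0]].
At the point, J = [[0.000, -1.000, -3.000], [1.000, -2.000, -17.000], [-3.000, -4.000, 0.000]] (det J = -21.000).
Solving J·Δ = −F gives Δ = (5.381, -6.286, 1.762).
Then the next iterate is (x₁, x₂, x₃)₁ = (8.381, -3.286, -0.238).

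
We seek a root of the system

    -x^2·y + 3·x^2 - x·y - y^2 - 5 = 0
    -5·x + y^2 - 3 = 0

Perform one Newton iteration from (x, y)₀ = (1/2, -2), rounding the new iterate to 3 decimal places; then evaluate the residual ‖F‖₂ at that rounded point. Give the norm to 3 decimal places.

At (1/2, -2): F = (-6.750, -1.500).
Jacobian J = [[-2·x·y + 6·x - y, -x^2 - x - 2·y], [-5, 2·y]].
At the point, J = [[7.000, 3.250], [-5.000, -4.000]] (det J = -11.750).
Solving J·Δ = −F gives Δ = (2.713, -3.766).
Then the next iterate is (x, y)₁ = (3.213, -5.766).
Re-evaluating at (3.213, -5.766): F = (70.77405, 14.18176), so ‖F‖₂ = 72.181.

72.181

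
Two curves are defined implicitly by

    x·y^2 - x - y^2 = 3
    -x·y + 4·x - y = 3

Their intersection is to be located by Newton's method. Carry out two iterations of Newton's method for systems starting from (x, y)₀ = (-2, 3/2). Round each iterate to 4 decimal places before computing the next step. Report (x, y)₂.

(2.9997, 2.6408)

At (-2, 3/2): F = (-7.7500, -9.5000).
Jacobian J = [[y^2 - 1, 2·x·y - 2·y], [-y + 4, -x - 1]].
At the point, J = [[1.2500, -9.0000], [2.5000, 1.0000]] (det J = 23.7500).
Solving J·Δ = −F gives Δ = (3.9263, -0.3158).
Then the next iterate is (x, y)₁ = (1.9263, 1.1842).
Round to (1.9263, 1.1842) and repeat: F = (-3.627322, 1.239876), J = [[0.402330, 2.193849], [2.8158, -2.9263]].
Δ = (1.0734, 1.4566), so (x, y)₂ = (2.9997, 2.6408).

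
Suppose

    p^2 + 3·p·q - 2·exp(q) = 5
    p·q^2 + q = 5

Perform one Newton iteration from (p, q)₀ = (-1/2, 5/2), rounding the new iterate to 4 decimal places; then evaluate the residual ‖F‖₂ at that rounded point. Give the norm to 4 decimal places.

At (-1/2, 5/2): F = (-32.864988, -5.6250).
Jacobian J = [[2·p + 3·q, 3·p - 2·exp(q)], [q^2, 2·p·q + 1]].
At the point, J = [[6.5000, -25.864988], [6.2500, -1.5000]] (det J = 151.906175).
Solving J·Δ = −F gives Δ = (0.6332, -1.1115).
Then the next iterate is (p, q)₁ = (0.1332, 1.3885).
Re-evaluating at (0.1332, 1.3885): F = (-12.445078, -3.354699), so ‖F‖₂ = 12.8893.

12.8893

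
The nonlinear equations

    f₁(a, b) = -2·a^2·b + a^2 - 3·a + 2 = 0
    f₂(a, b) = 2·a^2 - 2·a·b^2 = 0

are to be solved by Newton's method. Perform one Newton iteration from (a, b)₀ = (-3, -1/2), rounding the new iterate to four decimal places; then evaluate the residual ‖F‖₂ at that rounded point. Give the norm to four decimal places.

At (-3, -1/2): F = (29.0000, 19.5000).
Jacobian J = [[-4·a·b + 2·a - 3, -2·a^2], [4·a - 2·b^2, -4·a·b]].
At the point, J = [[-15.0000, -18.0000], [-12.5000, -6.0000]] (det J = -135.0000).
Solving J·Δ = −F gives Δ = (1.3111, 0.5185).
Then the next iterate is (a, b)₁ = (-1.6889, 0.0185).
Re-evaluating at (-1.6889, 0.0185): F = (9.813545, 5.705922), so ‖F‖₂ = 11.3518.

11.3518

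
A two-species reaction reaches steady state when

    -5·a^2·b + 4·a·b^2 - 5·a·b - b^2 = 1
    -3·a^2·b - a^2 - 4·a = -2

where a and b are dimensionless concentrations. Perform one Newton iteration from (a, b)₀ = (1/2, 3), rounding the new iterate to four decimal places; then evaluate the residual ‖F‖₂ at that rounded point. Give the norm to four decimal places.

12.6899

At (1/2, 3): F = (-3.2500, -2.5000).
Jacobian J = [[-10·a·b + 4·b^2 - 5·b, -5·a^2 + 8·a·b - 5·a - 2·b], [-6·a·b - 2·a - 4, -3·a^2]].
At the point, J = [[6.0000, 2.2500], [-14.0000, -0.7500]] (det J = 27.0000).
Solving J·Δ = −F gives Δ = (-0.2986, 2.2407).
Then the next iterate is (a, b)₁ = (0.2014, 5.2407).
Re-evaluating at (0.2014, 5.2407): F = (-12.679434, 0.516119), so ‖F‖₂ = 12.6899.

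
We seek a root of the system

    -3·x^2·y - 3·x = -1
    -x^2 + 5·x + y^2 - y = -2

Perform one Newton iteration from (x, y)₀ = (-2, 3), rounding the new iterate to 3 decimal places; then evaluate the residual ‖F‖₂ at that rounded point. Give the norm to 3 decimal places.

At (-2, 3): F = (-29.000, -6.000).
Jacobian J = [[-6·x·y - 3, -3·x^2], [-2·x + 5, 2·y - 1]].
At the point, J = [[33.000, -12.000], [9.000, 5.000]] (det J = 273.000).
Solving J·Δ = −F gives Δ = (0.795, -0.231).
Then the next iterate is (x, y)₁ = (-1.205, 2.769).
Re-evaluating at (-1.205, 2.769): F = (-7.44697, -0.57866), so ‖F‖₂ = 7.469.

7.469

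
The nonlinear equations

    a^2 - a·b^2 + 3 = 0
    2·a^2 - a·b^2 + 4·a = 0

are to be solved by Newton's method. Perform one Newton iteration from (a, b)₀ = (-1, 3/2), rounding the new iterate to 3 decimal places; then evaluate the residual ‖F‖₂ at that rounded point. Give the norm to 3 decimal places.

At (-1, 3/2): F = (6.250, 0.250).
Jacobian J = [[2·a - b^2, -2·a·b], [4·a - b^2 + 4, -2·a·b]].
At the point, J = [[-4.250, 3.000], [-2.250, 3.000]] (det J = -6.000).
Solving J·Δ = −F gives Δ = (3.000, 2.167).
Then the next iterate is (a, b)₁ = (2.000, 3.667).
Re-evaluating at (2.000, 3.667): F = (-19.89378, -10.89378), so ‖F‖₂ = 22.681.

22.681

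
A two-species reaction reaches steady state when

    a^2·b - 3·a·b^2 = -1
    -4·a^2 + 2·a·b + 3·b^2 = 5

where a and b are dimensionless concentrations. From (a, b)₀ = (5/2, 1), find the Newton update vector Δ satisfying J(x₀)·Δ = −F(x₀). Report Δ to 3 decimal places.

At (5/2, 1): F = (-0.250, -22.000).
Jacobian J = [[2·a·b - 3·b^2, a^2 - 6·a·b], [-8·a + 2·b, 2·a + 6·b]].
At the point, J = [[2.000, -8.750], [-18.000, 11.000]] (det J = -135.500).
Solving J·Δ = −F gives Δ = (-1.441, -0.358).

(-1.441, -0.358)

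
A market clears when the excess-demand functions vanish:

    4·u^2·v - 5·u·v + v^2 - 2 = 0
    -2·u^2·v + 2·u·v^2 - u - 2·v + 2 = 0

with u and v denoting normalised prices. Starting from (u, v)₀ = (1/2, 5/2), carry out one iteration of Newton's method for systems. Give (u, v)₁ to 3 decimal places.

(0.362, 2.259)

At (1/2, 5/2): F = (0.500, 1.500).
Jacobian J = [[8·u·v - 5·v, 4·u^2 - 5·u + 2·v], [-4·u·v + 2·v^2 - 1, -2·u^2 + 4·u·v - 2]].
At the point, J = [[-2.500, 3.500], [6.500, 2.500]] (det J = -29.000).
Solving J·Δ = −F gives Δ = (-0.138, -0.241).
Then the next iterate is (u, v)₁ = (0.362, 2.259).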